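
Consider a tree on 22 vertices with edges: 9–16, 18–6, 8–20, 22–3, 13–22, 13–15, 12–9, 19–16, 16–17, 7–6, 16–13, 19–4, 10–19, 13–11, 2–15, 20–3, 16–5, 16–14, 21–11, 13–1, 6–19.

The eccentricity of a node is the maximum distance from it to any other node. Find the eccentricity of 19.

6

The node farthest from 19 is 8, via 19–16–13–22–3–20–8 — 6 edges.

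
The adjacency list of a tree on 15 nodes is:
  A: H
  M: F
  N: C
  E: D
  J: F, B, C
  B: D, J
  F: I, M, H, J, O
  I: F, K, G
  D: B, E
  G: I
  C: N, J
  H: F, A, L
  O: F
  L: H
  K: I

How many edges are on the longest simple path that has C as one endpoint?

Distances from C peak at 4, attained at L (A, K, E, G also at distance 4).
C–J–F–H–L

4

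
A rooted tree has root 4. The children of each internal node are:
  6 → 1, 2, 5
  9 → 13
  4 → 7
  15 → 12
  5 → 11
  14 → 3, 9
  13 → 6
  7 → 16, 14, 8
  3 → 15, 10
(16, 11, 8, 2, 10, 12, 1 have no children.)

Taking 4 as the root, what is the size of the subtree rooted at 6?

5

The subtree rooted at 6 contains: 6, 5, 1, 2, 11 — 5 nodes.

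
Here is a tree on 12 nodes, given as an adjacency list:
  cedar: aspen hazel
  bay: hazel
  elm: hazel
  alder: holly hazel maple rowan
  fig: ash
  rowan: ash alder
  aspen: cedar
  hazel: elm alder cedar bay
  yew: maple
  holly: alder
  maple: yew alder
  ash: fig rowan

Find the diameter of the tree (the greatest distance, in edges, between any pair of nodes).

6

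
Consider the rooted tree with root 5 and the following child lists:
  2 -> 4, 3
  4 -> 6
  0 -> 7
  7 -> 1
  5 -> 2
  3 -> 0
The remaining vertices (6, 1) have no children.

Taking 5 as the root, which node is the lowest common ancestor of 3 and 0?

3

Path 3→root: 3 2 5; path 0→root: 0 3 2 5.
First common node: 3.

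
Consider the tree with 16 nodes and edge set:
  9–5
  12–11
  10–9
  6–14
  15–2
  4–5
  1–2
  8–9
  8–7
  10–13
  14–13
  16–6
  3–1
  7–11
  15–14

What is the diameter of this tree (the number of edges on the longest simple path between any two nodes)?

Starting from 3, a farthest node is 12 at distance 11.
One longest path: 3 – 1 – 2 – 15 – 14 – 13 – 10 – 9 – 8 – 7 – 11 – 12.
So the diameter is 11.

11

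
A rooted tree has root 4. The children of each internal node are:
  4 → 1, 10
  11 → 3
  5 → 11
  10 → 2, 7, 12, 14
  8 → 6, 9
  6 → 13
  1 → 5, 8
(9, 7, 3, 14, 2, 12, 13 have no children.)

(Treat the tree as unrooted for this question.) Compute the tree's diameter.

6

A longest path is 3 - 11 - 5 - 1 - 4 - 10 - 7, with 6 edges.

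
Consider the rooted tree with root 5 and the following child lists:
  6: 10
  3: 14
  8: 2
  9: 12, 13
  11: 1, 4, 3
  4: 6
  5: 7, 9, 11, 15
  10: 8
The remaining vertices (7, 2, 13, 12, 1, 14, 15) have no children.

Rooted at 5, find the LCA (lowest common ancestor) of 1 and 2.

Path 1→root: 1 11 5; path 2→root: 2 8 10 6 4 11 5.
First common node: 11.

11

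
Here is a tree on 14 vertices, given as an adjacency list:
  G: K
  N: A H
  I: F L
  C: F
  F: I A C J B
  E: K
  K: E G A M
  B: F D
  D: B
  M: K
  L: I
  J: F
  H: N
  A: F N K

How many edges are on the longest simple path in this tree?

A longest path is L-I-F-A-K-M, with 5 edges.

5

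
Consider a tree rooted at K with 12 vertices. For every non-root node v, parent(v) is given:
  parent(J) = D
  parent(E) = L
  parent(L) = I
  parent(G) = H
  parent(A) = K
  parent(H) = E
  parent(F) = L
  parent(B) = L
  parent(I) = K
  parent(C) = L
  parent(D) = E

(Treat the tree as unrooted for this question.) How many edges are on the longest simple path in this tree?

A longest path is G – H – E – L – I – K – A, with 6 edges.

6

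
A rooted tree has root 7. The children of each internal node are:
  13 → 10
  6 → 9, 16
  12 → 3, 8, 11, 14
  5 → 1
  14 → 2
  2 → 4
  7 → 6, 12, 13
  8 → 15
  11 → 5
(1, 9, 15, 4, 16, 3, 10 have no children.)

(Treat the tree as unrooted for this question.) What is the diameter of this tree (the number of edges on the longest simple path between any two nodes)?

6

A longest path is 9 – 6 – 7 – 12 – 11 – 5 – 1, with 6 edges.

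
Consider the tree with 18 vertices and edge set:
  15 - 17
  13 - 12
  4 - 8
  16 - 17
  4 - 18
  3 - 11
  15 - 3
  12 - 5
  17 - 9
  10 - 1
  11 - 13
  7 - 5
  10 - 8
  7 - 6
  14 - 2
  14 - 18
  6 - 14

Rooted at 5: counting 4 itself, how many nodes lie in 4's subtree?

4

Descendants of 4 (including itself): 4, 8, 10, 1. That's 4.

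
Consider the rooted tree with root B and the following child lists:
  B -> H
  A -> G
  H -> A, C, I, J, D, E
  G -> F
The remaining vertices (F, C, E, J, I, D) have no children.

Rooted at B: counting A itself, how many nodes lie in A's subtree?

A's subtree: {A, G, F}, size 3.

3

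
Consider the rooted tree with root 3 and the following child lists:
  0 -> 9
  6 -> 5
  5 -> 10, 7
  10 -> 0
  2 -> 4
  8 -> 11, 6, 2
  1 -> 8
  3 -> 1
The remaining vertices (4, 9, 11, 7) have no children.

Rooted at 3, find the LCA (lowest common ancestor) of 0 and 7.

5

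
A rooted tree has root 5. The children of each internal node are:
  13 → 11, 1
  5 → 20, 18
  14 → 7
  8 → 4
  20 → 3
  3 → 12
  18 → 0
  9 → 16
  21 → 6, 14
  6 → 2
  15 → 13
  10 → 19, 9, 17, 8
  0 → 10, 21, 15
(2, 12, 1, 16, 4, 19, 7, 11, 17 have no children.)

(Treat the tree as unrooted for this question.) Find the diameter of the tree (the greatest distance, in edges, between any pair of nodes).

A longest path is 12-3-20-5-18-0-15-13-11, with 8 edges.

8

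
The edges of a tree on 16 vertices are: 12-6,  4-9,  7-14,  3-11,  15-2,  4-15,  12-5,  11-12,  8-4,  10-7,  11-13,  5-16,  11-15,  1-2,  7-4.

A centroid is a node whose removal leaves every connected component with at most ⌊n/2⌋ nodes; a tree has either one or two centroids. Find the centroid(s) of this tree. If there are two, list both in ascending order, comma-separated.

Delete 15: the remaining components have sizes 7, 6, 2. Max 7 ≤ 8, so 15 is a centroid.
No neighbour of 15 does as well, so 15 is the unique centroid.

15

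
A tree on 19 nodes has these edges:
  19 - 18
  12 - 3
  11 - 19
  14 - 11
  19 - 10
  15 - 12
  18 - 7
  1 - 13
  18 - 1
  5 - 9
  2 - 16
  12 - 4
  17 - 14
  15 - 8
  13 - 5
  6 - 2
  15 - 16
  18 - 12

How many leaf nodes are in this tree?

8

Degree-1 nodes: 3, 4, 6, 7, 8, 9, 10, 17 — 8 of them.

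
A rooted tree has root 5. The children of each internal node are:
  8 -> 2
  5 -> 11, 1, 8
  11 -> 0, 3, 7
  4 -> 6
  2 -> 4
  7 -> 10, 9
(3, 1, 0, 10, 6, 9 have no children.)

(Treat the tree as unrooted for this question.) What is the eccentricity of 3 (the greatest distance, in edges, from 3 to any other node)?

6

A farthest node from 3 is 6.
The path 3 – 11 – 5 – 8 – 2 – 4 – 6 has 6 edges.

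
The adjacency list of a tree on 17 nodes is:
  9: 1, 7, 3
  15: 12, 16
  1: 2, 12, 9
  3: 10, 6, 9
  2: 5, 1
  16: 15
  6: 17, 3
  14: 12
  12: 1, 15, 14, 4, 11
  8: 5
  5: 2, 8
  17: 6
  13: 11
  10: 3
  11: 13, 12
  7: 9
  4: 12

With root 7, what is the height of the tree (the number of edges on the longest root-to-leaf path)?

The longest root-to-leaf path is 7–9–1–2–5–8 (5 edges).

5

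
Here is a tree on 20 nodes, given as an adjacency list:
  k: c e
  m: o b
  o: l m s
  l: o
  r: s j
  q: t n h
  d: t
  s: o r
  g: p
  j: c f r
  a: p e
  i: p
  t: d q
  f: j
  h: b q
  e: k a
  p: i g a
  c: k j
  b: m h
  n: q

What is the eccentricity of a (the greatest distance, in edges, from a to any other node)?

Distances from a peak at 13, attained at d.
a–e–k–c–j–r–s–o–m–b–h–q–t–d

13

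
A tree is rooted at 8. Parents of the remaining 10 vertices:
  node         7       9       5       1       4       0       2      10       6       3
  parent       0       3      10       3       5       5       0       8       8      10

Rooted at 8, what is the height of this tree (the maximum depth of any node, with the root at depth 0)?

4

A deepest node is 2, reached by 8–10–5–0–2.
That path has 4 edges, so the height is 4.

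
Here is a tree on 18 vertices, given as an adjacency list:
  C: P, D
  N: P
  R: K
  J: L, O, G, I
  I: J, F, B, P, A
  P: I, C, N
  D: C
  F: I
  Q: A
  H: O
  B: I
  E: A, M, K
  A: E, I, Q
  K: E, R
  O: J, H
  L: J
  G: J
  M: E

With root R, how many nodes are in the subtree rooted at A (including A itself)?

14

The subtree rooted at A contains: A, I, Q, F, J, P, B, O, L, G, C, N, H, D — 14 nodes.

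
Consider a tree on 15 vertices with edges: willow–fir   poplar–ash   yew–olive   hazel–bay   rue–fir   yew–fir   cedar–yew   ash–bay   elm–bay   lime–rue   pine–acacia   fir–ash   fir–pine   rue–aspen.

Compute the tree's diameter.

5

Starting from hazel, a farthest node is olive at distance 5.
One longest path: hazel – bay – ash – fir – yew – olive.
So the diameter is 5.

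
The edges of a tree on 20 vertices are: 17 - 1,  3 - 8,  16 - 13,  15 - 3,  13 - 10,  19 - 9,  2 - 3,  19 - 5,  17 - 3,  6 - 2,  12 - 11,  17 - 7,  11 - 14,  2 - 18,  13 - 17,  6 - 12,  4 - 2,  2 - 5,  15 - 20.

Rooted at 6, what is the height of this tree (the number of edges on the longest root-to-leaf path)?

5

10 sits deepest: 6–2–3–17–13–10 — 5 edges from the root.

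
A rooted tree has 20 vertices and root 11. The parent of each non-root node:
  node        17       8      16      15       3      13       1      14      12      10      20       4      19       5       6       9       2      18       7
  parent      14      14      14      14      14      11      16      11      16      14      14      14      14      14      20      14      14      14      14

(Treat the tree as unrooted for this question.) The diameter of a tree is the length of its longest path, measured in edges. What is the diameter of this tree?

Starting from 12, a farthest node is 13 at distance 4.
One longest path: 12-16-14-11-13.
So the diameter is 4.

4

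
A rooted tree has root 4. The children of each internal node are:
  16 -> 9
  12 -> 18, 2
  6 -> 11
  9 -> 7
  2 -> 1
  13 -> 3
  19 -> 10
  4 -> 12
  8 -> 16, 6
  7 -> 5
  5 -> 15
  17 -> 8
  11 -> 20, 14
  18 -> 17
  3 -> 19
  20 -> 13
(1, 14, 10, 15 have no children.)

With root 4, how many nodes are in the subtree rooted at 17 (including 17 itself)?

15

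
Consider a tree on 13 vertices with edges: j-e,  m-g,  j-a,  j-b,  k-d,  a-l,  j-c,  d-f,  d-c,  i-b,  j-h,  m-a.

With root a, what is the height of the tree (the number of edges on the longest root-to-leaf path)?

4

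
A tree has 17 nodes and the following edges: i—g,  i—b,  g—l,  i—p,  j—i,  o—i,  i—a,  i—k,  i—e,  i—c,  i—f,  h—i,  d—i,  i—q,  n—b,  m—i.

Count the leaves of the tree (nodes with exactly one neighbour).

14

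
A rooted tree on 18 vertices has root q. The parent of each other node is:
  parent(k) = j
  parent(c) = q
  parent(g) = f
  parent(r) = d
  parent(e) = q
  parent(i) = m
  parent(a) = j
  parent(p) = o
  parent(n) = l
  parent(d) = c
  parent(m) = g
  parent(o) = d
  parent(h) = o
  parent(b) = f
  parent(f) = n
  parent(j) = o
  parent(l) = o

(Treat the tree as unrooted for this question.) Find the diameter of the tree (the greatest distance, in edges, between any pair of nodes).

BFS from e reaches i last, at distance 10; BFS from i confirms no node is farther.
Path: e – q – c – d – o – l – n – f – g – m – i.

10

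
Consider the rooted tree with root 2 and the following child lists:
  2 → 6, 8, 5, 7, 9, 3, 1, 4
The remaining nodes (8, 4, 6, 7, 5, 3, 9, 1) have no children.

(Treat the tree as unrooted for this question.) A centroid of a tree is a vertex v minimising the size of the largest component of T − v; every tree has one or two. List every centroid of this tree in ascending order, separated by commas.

2

Delete 2: the remaining components have sizes 1, 1, 1, 1, 1, 1, 1, 1. Max 1 ≤ 4, so 2 is a centroid.
Every other node leaves some component of size > 4, so the centroid is unique.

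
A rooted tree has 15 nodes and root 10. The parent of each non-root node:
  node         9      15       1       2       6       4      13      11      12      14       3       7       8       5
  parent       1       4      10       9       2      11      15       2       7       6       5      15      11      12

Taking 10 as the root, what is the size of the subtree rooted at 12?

3

Descendants of 12 (including itself): 12, 5, 3. That's 3.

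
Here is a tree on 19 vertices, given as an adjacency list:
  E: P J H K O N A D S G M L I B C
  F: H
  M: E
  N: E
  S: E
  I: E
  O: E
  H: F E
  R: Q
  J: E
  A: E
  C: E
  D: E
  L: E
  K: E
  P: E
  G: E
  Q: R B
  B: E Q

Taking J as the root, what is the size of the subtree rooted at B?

B's subtree: {B, Q, R}, size 3.

3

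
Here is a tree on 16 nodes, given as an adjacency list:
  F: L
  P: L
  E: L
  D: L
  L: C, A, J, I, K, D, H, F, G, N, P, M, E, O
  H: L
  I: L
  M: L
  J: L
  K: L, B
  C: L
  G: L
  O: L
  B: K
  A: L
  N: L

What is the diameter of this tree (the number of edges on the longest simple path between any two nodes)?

A longest path is B - K - L - P, with 3 edges.

3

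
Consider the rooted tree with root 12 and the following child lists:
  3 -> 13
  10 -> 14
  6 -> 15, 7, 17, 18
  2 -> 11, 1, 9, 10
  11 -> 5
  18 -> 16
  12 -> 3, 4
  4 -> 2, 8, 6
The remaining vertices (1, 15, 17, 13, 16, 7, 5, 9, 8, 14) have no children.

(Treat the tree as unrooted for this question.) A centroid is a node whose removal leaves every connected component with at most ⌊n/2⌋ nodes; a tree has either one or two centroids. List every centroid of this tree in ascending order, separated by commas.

4

Delete 4: the remaining components have sizes 7, 6, 3, 1. Max 7 ≤ 9, so 4 is a centroid.
No neighbour of 4 does as well, so 4 is the unique centroid.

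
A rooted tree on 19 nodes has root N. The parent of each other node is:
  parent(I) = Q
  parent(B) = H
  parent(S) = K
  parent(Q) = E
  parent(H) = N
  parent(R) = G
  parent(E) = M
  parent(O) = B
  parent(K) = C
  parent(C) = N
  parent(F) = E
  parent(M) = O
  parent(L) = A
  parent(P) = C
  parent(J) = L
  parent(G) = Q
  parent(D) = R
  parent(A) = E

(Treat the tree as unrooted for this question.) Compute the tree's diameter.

A longest path is S-K-C-N-H-B-O-M-E-Q-G-R-D, with 12 edges.

12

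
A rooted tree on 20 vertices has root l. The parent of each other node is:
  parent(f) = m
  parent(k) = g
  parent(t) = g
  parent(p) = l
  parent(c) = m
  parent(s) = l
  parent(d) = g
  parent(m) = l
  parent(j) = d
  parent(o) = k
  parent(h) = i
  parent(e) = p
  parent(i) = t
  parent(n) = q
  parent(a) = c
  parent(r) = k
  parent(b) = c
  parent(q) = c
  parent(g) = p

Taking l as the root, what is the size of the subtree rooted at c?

5

c's subtree: {c, b, a, q, n}, size 5.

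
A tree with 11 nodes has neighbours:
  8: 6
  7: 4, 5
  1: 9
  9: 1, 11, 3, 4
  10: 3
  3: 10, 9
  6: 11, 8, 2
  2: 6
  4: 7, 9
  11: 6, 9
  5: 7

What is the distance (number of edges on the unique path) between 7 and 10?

Walking from 7: 7–4–9–3–10. Length 4.

4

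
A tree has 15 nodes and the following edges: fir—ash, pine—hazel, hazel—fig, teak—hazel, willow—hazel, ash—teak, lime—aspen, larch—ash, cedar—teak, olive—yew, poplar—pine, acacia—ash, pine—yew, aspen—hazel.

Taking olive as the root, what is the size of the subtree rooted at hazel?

Descendants of hazel (including itself): hazel, teak, aspen, fig, willow, ash, cedar, lime, acacia, larch, fir. That's 11.

11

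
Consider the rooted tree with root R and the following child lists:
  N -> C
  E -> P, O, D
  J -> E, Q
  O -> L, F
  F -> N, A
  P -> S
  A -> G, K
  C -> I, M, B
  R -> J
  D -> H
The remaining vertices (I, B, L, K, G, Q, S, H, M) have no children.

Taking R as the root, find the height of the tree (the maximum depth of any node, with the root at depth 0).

The longest root-to-leaf path is R → J → E → O → F → N → C → M (7 edges).

7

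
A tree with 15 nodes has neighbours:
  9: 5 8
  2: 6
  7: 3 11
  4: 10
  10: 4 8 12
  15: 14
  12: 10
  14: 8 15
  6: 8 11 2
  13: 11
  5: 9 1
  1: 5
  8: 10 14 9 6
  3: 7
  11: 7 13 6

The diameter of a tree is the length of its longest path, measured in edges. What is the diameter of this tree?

Starting from 1, a farthest node is 3 at distance 7.
One longest path: 1–5–9–8–6–11–7–3.
So the diameter is 7.

7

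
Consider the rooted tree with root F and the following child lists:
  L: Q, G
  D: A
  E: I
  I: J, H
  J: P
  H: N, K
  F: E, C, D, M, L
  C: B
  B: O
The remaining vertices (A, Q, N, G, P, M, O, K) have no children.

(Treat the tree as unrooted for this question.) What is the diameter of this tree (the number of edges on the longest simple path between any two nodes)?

7

A longest path is O – B – C – F – E – I – H – N, with 7 edges.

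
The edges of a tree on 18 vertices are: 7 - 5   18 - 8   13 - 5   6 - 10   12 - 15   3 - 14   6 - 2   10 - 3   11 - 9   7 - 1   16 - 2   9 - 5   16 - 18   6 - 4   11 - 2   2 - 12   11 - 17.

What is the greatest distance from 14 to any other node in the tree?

9

Distances from 14 peak at 9, attained at 1.
14 – 3 – 10 – 6 – 2 – 11 – 9 – 5 – 7 – 1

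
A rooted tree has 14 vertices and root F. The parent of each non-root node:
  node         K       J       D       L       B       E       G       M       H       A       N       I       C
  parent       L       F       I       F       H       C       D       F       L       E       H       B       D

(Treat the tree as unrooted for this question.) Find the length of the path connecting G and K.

The path is G–D–I–B–H–L–K, which has 6 edges.

6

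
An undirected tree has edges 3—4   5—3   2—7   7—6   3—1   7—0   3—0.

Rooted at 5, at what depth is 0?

5 – 3 – 0 — 2 edges.

2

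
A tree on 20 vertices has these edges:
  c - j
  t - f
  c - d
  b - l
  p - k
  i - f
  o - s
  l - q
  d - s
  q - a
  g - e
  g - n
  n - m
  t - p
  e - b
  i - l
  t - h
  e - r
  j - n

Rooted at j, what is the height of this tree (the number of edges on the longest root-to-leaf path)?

The longest root-to-leaf path is j – n – g – e – b – l – i – f – t – p – k (10 edges).

10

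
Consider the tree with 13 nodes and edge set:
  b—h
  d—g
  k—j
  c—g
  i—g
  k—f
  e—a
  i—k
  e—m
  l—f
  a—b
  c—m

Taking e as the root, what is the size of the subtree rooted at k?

Descendants of k (including itself): k, f, j, l. That's 4.

4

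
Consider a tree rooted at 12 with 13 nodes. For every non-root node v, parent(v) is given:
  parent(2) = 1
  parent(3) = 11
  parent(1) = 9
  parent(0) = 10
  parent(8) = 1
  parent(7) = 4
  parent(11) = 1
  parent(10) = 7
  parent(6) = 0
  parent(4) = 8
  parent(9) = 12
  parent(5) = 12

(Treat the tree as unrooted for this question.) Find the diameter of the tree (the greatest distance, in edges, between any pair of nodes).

BFS from 6 reaches 5 last, at distance 9; BFS from 5 confirms no node is farther.
Path: 6-0-10-7-4-8-1-9-12-5.

9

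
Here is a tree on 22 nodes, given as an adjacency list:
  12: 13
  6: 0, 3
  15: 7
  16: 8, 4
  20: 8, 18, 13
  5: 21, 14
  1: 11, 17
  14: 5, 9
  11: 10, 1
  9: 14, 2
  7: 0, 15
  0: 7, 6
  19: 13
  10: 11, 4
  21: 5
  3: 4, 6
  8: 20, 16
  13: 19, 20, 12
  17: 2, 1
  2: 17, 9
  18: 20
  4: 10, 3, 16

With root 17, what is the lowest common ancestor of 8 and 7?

4

8's ancestor chain is 8, 16, 4, 10, 11, 1, 17 and 7's is 7, 0, 6, 3, 4, 10, 11, 1, 17; they first meet at 4.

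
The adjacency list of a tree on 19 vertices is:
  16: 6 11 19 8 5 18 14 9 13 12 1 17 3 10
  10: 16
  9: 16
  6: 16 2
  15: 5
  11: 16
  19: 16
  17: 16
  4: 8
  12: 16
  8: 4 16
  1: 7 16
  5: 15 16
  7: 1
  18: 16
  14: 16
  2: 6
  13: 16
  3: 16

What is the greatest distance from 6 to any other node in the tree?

3

The node farthest from 6 is 7 (15, 4 also at distance 3), via 6 – 16 – 1 – 7 — 3 edges.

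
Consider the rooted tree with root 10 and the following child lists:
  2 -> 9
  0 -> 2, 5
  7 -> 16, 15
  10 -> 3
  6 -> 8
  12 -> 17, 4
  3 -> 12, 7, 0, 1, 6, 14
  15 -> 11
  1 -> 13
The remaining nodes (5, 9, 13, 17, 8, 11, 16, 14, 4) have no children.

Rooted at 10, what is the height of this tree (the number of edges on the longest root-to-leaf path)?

4

A deepest node is 9, reached by 10 – 3 – 0 – 2 – 9.
That path has 4 edges, so the height is 4.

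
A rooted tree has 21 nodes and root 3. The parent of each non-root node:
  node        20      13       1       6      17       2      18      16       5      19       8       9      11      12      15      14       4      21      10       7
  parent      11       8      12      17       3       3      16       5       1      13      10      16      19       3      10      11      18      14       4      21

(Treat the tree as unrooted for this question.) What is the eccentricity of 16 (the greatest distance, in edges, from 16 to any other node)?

A farthest node from 16 is 7.
The path 16–18–4–10–8–13–19–11–14–21–7 has 10 edges.

10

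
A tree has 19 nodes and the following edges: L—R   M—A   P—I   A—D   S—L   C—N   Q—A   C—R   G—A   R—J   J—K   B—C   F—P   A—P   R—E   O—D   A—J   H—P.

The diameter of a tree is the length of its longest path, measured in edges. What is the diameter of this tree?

A longest path is N – C – R – J – A – D – O, with 6 edges.

6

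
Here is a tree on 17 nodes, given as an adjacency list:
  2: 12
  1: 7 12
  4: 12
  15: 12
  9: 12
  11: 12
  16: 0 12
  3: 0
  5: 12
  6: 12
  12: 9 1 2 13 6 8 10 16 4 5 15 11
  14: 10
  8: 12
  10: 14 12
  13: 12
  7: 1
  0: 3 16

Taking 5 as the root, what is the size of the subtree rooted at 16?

Descendants of 16 (including itself): 16, 0, 3. That's 3.

3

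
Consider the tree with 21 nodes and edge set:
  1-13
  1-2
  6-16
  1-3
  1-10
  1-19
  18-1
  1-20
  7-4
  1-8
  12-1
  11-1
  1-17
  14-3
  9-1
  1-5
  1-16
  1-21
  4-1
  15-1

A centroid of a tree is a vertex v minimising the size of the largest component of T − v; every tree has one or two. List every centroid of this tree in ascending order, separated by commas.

Removing 1 splits the tree into components of sizes 2, 2, 2, 1, 1, 1, 1, 1, 1, 1, 1, 1, 1, 1, 1, 1, 1; the largest is 2 ≤ ⌊21/2⌋ = 10.
No neighbour of 1 does as well, so 1 is the unique centroid.

1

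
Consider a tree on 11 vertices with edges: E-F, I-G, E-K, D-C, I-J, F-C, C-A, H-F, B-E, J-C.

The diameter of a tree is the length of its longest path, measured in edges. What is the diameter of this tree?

Starting from G, a farthest node is B at distance 6.
One longest path: G - I - J - C - F - E - B.
So the diameter is 6.

6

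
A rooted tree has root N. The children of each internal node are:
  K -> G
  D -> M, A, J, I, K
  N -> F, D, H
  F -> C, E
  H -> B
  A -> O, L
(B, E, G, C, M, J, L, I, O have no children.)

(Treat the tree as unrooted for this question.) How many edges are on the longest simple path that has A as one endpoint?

4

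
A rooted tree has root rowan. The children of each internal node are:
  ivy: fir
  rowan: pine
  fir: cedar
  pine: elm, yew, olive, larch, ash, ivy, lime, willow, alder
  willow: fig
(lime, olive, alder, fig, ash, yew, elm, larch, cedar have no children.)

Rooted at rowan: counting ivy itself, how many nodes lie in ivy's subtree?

3

ivy's subtree: {ivy, fir, cedar}, size 3.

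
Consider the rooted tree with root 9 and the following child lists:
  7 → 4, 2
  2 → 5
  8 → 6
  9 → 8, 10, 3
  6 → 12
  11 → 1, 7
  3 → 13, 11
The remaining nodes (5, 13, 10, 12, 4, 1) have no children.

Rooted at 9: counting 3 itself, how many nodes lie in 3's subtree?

8

Descendants of 3 (including itself): 3, 13, 11, 7, 1, 4, 2, 5. That's 8.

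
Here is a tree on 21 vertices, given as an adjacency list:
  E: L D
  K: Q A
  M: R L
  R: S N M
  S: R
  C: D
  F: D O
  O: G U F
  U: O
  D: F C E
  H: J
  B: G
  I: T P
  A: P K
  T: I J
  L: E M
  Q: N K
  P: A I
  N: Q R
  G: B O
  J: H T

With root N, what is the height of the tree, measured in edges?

B sits deepest: N-R-M-L-E-D-F-O-G-B — 9 edges from the root.

9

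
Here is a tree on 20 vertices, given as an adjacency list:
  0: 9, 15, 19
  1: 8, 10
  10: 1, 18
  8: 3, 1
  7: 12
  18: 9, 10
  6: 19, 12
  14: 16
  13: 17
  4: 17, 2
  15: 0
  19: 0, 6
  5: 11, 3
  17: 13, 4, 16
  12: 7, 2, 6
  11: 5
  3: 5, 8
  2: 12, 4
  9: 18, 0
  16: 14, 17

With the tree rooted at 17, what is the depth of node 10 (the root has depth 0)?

9

Climbing from 10 to the root: 10–18–9–0–19–6–12–2–4–17. That's 9 steps.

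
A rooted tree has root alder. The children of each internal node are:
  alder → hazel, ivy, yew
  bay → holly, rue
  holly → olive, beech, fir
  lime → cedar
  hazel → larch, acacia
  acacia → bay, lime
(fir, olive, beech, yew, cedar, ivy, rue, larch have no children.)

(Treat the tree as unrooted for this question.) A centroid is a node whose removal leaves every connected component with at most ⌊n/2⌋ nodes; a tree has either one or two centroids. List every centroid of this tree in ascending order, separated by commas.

Removing acacia splits the tree into components of sizes 6, 5, 2; the largest is 6 ≤ ⌊14/2⌋ = 7.
No neighbour of acacia does as well, so acacia is the unique centroid.

acacia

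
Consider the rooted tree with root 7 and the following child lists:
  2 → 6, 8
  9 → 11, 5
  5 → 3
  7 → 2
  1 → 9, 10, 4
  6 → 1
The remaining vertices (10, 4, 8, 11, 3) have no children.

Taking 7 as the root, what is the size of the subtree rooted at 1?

7

1's subtree: {1, 9, 10, 4, 5, 11, 3}, size 7.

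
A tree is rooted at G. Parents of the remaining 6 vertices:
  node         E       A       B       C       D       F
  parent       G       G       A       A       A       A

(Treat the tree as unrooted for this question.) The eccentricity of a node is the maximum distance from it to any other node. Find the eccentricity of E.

3

The node farthest from E is F (D, C, B also at distance 3), via E-G-A-F — 3 edges.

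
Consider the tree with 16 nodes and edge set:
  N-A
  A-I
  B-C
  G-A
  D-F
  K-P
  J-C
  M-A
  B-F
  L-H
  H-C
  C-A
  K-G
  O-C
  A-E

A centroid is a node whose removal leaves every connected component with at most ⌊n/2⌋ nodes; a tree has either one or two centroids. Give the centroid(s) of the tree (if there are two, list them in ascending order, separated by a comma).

A, C

Removing A splits the tree into components of sizes 8, 3, 1, 1, 1, 1; the largest is 8 ≤ ⌊16/2⌋ = 8.
C is adjacent to A and is also a centroid (the largest component after removing it is likewise 8).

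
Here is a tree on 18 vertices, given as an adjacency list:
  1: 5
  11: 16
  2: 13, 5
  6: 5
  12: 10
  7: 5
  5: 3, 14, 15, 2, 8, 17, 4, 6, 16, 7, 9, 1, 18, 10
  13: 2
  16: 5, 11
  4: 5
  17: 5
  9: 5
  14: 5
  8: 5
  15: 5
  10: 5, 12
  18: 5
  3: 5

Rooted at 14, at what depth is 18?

2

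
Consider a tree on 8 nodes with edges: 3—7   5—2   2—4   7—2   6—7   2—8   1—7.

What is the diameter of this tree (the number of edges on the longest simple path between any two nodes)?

3

A longest path is 6 – 7 – 2 – 5, with 3 edges.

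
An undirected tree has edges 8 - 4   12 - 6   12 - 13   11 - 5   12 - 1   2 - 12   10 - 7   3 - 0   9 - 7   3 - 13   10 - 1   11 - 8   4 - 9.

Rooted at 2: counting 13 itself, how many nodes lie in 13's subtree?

3

The subtree rooted at 13 contains: 13, 3, 0 — 3 nodes.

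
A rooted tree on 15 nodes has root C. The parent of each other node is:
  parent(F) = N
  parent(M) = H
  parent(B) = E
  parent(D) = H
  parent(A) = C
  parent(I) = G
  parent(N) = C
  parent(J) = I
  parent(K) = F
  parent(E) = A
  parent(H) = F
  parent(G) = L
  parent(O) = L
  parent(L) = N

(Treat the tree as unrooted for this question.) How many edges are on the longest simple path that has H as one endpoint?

A farthest node from H is J (B also at distance 6).
The path H–F–N–L–G–I–J has 6 edges.

6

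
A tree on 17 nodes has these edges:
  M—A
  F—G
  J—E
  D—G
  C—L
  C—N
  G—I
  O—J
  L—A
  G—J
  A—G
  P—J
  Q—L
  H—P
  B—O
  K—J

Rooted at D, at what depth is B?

4

Climbing from B to the root: B–O–J–G–D. That's 4 steps.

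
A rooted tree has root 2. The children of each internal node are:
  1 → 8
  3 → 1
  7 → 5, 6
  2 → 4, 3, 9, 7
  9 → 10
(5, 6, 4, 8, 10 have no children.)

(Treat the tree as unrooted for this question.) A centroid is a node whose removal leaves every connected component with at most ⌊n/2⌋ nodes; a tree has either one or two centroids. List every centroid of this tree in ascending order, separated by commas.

2

Delete 2: the remaining components have sizes 3, 3, 2, 1. Max 3 ≤ 5, so 2 is a centroid.
No neighbour of 2 does as well, so 2 is the unique centroid.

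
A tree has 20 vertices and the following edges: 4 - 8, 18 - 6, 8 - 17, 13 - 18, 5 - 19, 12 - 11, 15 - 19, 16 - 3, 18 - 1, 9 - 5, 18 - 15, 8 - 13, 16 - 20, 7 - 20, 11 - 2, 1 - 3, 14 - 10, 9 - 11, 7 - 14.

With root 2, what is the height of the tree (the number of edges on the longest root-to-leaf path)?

The longest root-to-leaf path is 2 – 11 – 9 – 5 – 19 – 15 – 18 – 1 – 3 – 16 – 20 – 7 – 14 – 10 (13 edges).

13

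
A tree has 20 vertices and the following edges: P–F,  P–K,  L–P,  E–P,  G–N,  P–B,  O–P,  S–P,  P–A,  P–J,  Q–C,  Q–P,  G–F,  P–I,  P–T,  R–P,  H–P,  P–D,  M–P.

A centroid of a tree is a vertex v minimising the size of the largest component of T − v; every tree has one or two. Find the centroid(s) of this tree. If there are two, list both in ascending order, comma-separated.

If P is removed the pieces have sizes 3, 2, 1, 1, 1, 1, 1, 1, 1, 1, 1, 1, 1, 1, 1, 1, all ≤ ⌊20/2⌋ = 10.
No neighbour of P does as well, so P is the unique centroid.

P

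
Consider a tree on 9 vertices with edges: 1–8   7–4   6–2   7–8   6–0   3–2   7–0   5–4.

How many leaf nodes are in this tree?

3

The leaves are 1, 3, 5.
That is 3 leaves.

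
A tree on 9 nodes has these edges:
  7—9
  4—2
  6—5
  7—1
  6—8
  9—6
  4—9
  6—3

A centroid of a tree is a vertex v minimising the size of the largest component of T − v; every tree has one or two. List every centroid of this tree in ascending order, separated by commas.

9

Delete 9: the remaining components have sizes 4, 2, 2. Max 4 ≤ 4, so 9 is a centroid.
No neighbour of 9 does as well, so 9 is the unique centroid.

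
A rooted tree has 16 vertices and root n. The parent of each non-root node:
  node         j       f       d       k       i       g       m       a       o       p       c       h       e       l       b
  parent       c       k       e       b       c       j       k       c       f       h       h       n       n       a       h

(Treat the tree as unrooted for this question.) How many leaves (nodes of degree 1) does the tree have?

Degree-1 nodes: d, g, i, l, m, o, p — 7 of them.

7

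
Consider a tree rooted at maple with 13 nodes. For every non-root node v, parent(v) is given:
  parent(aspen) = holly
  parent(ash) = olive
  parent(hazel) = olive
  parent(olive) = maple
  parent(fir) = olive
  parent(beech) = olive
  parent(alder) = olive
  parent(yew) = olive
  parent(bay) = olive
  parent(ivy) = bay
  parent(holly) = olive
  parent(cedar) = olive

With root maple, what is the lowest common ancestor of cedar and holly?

olive

cedar's ancestor chain is cedar, olive, maple and holly's is holly, olive, maple; they first meet at olive.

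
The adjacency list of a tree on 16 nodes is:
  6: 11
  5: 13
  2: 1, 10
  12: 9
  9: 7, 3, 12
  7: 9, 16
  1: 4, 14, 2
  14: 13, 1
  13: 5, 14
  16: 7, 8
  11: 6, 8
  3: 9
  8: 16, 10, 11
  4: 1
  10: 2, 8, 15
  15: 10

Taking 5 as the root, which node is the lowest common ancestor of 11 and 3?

Path 11→root: 11 8 10 2 1 14 13 5; path 3→root: 3 9 7 16 8 10 2 1 14 13 5.
First common node: 8.

8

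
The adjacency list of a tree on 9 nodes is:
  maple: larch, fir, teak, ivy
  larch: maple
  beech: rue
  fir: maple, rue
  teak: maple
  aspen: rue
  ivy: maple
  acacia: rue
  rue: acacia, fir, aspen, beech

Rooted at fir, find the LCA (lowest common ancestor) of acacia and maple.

fir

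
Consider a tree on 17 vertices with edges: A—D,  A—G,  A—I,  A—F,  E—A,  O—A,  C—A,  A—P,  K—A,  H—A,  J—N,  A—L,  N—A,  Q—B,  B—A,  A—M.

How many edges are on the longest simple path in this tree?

4

Starting from Q, a farthest node is J at distance 4.
One longest path: Q – B – A – N – J.
So the diameter is 4.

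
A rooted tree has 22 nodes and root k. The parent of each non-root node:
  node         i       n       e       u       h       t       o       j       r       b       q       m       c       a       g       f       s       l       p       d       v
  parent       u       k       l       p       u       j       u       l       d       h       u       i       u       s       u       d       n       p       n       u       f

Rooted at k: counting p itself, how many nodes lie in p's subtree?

p's subtree: {p, u, l, d, i, g, c, h, q, o, e, j, f, r, m, b, t, v}, size 18.

18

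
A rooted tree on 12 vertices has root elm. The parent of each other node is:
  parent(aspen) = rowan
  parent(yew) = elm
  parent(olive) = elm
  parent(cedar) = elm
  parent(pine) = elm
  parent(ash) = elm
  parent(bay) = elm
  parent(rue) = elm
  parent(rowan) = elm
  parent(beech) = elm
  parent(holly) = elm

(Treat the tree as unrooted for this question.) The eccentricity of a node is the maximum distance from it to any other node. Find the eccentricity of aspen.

3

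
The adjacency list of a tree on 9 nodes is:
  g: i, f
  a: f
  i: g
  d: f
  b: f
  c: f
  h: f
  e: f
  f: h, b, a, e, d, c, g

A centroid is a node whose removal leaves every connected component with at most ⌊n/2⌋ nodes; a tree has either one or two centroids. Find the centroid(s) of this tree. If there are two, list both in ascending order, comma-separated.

Delete f: the remaining components have sizes 2, 1, 1, 1, 1, 1, 1. Max 2 ≤ 4, so f is a centroid.
No neighbour of f does as well, so f is the unique centroid.

f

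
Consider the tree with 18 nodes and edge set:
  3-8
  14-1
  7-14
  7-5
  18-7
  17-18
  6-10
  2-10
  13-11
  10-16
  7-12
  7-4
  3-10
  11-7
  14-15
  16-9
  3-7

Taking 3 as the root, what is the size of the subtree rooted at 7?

11

The subtree rooted at 7 contains: 7, 4, 14, 18, 11, 5, 12, 15, 1, 17, 13 — 11 nodes.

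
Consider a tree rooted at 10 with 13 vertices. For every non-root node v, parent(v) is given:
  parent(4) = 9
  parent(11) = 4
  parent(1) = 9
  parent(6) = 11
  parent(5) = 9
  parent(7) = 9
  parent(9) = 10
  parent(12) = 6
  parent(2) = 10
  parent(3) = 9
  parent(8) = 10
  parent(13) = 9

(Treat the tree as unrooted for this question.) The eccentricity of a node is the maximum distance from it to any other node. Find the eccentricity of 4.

A farthest node from 4 is 12 (2, 8 also at distance 3).
The path 4–11–6–12 has 3 edges.

3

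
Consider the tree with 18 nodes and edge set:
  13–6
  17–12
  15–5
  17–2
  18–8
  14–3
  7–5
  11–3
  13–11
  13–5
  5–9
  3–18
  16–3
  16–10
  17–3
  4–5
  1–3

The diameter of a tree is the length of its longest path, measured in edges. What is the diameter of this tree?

BFS from 9 reaches 12 last, at distance 6; BFS from 12 confirms no node is farther.
Path: 9 - 5 - 13 - 11 - 3 - 17 - 12.

6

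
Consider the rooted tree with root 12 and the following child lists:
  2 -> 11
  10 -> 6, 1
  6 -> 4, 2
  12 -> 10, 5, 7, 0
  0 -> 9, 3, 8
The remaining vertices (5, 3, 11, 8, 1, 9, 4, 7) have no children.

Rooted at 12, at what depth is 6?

2

Path from 12 to 6: 12 → 10 → 6, which has 2 edges.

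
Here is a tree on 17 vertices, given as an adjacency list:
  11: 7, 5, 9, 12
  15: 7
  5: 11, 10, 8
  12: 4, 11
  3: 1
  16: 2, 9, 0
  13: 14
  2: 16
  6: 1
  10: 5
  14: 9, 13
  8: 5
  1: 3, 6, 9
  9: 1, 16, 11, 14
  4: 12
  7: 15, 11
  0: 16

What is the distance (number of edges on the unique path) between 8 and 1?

8–5–11–9–1: 4 edges.

4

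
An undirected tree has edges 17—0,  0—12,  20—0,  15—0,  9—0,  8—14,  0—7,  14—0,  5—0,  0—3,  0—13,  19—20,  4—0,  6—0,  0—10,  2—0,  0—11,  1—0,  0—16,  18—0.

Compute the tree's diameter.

4

Starting from 19, a farthest node is 8 at distance 4.
One longest path: 19-20-0-14-8.
So the diameter is 4.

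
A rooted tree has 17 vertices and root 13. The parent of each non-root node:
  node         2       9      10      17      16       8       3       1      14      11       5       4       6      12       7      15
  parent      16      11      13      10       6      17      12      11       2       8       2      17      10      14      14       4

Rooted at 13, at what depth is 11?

4

13–10–17–8–11 — 4 edges.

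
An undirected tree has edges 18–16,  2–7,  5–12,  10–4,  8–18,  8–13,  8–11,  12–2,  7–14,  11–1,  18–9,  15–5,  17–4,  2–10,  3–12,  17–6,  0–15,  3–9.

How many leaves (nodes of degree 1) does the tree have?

6

Degree-1 nodes: 0, 1, 6, 13, 14, 16 — 6 of them.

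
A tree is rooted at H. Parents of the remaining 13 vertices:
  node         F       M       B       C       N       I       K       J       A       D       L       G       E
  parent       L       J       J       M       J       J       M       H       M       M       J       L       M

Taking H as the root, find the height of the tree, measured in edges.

3

A deepest node is D, reached by H-J-M-D.
That path has 3 edges, so the height is 3.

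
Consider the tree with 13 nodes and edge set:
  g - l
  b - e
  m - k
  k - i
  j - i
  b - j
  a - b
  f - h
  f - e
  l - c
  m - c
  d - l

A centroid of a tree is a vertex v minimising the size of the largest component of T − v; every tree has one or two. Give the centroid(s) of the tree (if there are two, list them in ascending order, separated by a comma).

i

Removing i splits the tree into components of sizes 6, 6; the largest is 6 ≤ ⌊13/2⌋ = 6.
No neighbour of i does as well, so i is the unique centroid.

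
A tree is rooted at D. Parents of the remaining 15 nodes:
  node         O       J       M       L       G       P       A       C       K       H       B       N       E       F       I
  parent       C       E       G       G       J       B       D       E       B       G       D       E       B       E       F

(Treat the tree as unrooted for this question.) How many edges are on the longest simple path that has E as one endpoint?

3

Distances from E peak at 3, attained at M (H, L, A also at distance 3).
E-J-G-M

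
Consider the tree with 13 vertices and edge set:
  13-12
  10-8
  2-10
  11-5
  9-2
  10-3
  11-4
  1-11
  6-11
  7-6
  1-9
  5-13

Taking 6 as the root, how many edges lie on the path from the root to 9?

3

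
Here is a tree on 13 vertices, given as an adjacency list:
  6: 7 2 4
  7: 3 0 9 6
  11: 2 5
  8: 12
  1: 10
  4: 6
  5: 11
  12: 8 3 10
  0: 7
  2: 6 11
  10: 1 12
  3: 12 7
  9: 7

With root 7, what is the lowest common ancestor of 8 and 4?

7

Path 8→root: 8 12 3 7; path 4→root: 4 6 7.
First common node: 7.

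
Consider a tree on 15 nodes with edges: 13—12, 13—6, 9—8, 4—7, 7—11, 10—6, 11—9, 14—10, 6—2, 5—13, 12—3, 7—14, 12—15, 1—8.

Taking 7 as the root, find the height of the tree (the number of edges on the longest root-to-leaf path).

6

The longest root-to-leaf path is 7 – 14 – 10 – 6 – 13 – 12 – 3 (6 edges).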